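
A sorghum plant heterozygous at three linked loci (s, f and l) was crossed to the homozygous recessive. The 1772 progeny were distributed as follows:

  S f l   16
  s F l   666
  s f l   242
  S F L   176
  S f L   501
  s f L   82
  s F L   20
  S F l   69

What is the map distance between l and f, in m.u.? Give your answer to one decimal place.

The two most frequent reciprocal classes, S f L and s F l, are the parental types, so the F1 was S f L / s F l.
The two rarest classes, S f l and s F L, are the double crossovers. Comparing them with the parentals, only the l allele has switched, so l is the middle locus and the order is f – l – s.
Crossovers in the f–l interval produce the single-crossover classes S F L and s f l (176 + 242 = 418) plus the double crossovers (36).
RF(f–l) = (418 + 36) / 1772 = 454/1772 = 0.2562 → 25.6 m.u.

25.6 m.u.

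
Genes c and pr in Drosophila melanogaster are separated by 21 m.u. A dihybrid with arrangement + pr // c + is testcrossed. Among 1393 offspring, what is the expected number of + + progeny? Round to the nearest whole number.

A map distance of 21 m.u. corresponds to a recombination frequency of 0.210.
The F1 is + pr / c +, so + + is a recombinant gamete class with expected frequency r/2 = 0.210/2 = 0.1050.
Expected number = 0.1050 × 1393 = 146.26 ≈ 146.

146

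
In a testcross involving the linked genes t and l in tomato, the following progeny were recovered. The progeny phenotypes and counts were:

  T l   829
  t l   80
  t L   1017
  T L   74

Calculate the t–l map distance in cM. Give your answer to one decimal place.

The two most frequent classes, T l (829) and t L (1017), are the parental types, so the F1 was T l / t L.
The recombinant classes are T L and t l: 74 + 80 = 154.
Recombination frequency = 154/2000 = 0.0770 ≈ 7.7%, i.e. 7.7 cM.

7.7 cM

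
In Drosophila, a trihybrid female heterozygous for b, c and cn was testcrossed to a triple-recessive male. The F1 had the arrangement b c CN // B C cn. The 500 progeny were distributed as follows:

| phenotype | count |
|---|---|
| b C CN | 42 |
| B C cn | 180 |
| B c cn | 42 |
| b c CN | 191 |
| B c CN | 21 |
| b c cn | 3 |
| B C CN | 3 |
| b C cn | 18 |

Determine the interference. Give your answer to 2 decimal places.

0.26

The two rarest classes, b c cn and B C CN, are the double crossovers. Comparing them with the parentals, only the cn allele has switched, so cn is the middle locus and the order is c – cn – b.
c–cn: (84 + 6)/500 = 0.1800; cn–b: (39 + 6)/500 = 0.0900.
Expected DCO frequency = 0.1800 × 0.0900 ≈ 0.01620; observed = 6/500 ≈ 0.01200.
Coefficient of coincidence = 0.01200/0.01620 ≈ 0.74; interference = 1 − 0.74 = 0.26.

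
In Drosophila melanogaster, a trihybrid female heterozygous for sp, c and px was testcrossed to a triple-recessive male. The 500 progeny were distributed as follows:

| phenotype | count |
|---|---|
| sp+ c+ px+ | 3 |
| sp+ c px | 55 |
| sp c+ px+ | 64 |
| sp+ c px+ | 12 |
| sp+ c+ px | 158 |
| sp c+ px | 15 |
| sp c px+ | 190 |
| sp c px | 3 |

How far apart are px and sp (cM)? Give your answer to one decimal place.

6.6 cM

The two most frequent reciprocal classes, sp c px+ and sp+ c+ px, are the parental types, so the F1 was sp c px+ / sp+ c+ px.
The two rarest classes, sp c px and sp+ c+ px+, are the double crossovers. Comparing them with the parentals, only the px allele has switched, so px is the middle locus and the order is sp – px – c.
Crossovers in the sp–px interval produce the single-crossover classes sp+ c px+ and sp c+ px (12 + 15 = 27) plus the double crossovers (6).
RF(sp–px) = (27 + 6) / 500 = 33/500 = 0.0660 → 6.6 cM.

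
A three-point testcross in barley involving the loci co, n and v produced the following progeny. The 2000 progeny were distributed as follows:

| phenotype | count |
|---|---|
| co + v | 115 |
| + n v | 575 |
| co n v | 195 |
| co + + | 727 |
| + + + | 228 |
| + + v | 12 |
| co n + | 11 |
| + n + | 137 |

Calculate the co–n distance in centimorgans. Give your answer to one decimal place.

22.3 centimorgans

The two most frequent reciprocal classes, co + + and + n v, are the parental types, so the F1 was co + + / + n v.
The two rarest classes, co n + and + + v, are the double crossovers. Comparing them with the parentals, only the n allele has switched, so n is the middle locus and the order is co – n – v.
Crossovers in the co–n interval produce the single-crossover classes + + + and co n v (228 + 195 = 423) plus the double crossovers (23).
RF(co–n) = (423 + 23) / 2000 = 446/2000 = 0.2230 → 22.3 centimorgans.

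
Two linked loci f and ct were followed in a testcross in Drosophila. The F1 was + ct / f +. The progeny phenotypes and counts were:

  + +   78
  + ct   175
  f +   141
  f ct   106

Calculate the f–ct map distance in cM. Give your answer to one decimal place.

The recombinant classes are + + and f ct: 78 + 106 = 184.
Recombination frequency = 184/500 = 0.3680 ≈ 36.8%, i.e. 36.8 cM.

36.8 cM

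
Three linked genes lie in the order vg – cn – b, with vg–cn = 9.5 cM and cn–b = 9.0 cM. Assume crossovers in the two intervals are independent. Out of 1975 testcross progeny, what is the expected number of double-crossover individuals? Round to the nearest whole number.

17

Map distances give recombination frequencies of 0.095 and 0.090 for the two intervals.
With no interference, expected double-crossover frequency = 0.095 × 0.090 = 0.00855.
Expected number = 0.00855 × 1975 = 16.89 ≈ 17.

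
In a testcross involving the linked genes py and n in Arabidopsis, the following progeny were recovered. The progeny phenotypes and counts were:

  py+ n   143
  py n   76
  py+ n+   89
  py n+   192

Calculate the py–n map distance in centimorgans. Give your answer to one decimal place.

The two most frequent classes, py+ n (143) and py n+ (192), are the parental types, so the F1 was py+ n / py n+.
The recombinant classes are py+ n+ and py n: 89 + 76 = 165.
Recombination frequency = 165/500 = 0.3300 ≈ 33.0%, i.e. 33.0 centimorgans.

33.0 centimorgans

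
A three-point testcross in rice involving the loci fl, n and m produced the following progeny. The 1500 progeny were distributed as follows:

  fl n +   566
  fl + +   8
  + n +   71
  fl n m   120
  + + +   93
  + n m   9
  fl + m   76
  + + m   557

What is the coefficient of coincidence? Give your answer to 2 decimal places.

The two most frequent reciprocal classes, fl n + and + + m, are the parental types, so the F1 was fl n + / + + m.
The two rarest classes, fl + + and + n m, are the double crossovers. Comparing them with the parentals, only the n allele has switched, so n is the middle locus and the order is fl – n – m.
fl–n: (147 + 17)/1500 = 0.1093; n–m: (213 + 17)/1500 = 0.1533.
Expected DCO frequency = 0.1093 × 0.1533 ≈ 0.01676; observed = 17/1500 ≈ 0.01133.
Coefficient of coincidence = 0.01133/0.01676 ≈ 0.68.

0.68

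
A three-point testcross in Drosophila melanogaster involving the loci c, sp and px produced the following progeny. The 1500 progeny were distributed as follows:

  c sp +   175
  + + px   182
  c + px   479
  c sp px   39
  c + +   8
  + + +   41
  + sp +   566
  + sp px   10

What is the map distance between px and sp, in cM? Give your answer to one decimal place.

6.5 cM

The two most frequent reciprocal classes, c + px and + sp +, are the parental types, so the F1 was c + px / + sp +.
The two rarest classes, c + + and + sp px, are the double crossovers. Comparing them with the parentals, only the px allele has switched, so px is the middle locus and the order is c – px – sp.
Crossovers in the px–sp interval produce the single-crossover classes c sp px and + + + (39 + 41 = 80) plus the double crossovers (18).
RF(px–sp) = (80 + 18) / 1500 = 98/1500 = 0.0653 → 6.5 cM.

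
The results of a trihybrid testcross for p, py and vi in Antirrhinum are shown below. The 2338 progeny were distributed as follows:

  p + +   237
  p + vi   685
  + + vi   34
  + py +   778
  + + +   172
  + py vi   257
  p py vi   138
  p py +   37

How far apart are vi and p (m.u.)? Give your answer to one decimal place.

24.2 m.u.

The two most frequent reciprocal classes, + py + and p + vi, are the parental types, so the F1 was + py + / p + vi.
The two rarest classes, p py + and + + vi, are the double crossovers. Comparing them with the parentals, only the p allele has switched, so p is the middle locus and the order is py – p – vi.
Crossovers in the p–vi interval produce the single-crossover classes + py vi and p + + (257 + 237 = 494) plus the double crossovers (71).
RF(p–vi) = (494 + 71) / 2338 = 565/2338 = 0.2417 → 24.2 m.u.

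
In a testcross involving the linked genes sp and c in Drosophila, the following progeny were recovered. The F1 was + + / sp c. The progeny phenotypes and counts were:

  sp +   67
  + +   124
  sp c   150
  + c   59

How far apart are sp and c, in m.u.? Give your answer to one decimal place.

31.5 m.u.

The recombinant classes are + c and sp +: 59 + 67 = 126.
Recombination frequency = 126/400 = 0.3150 ≈ 31.5%, i.e. 31.5 m.u.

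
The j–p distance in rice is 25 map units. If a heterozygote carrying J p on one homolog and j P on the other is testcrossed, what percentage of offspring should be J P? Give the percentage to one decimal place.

A map distance of 25 map units corresponds to a recombination frequency of 0.250.
The F1 is J p / j P, so J P is a recombinant gamete class with expected frequency r/2 = 0.250/2 = 0.1250.
That is 0.1250 = 12.5% of the progeny.

12.5%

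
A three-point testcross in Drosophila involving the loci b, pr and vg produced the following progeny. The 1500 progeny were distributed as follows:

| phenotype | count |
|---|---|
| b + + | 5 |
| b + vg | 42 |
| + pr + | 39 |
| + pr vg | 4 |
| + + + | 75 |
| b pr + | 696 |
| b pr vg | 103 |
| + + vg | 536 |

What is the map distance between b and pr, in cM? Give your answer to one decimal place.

6.0 cM

The two most frequent reciprocal classes, + + vg and b pr +, are the parental types, so the F1 was + + vg / b pr +.
The two rarest classes, + pr vg and b + +, are the double crossovers. Comparing them with the parentals, only the pr allele has switched, so pr is the middle locus and the order is vg – pr – b.
Crossovers in the pr–b interval produce the single-crossover classes b + vg and + pr + (42 + 39 = 81) plus the double crossovers (9).
RF(pr–b) = (81 + 9) / 1500 = 90/1500 = 0.0600 → 6.0 cM.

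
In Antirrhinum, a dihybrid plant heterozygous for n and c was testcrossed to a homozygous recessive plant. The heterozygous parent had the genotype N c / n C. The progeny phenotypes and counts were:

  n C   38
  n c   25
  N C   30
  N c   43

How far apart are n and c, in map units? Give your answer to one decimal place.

The recombinant classes are N C and n c: 30 + 25 = 55.
Recombination frequency = 55/136 = 0.4044 ≈ 40.4%, i.e. 40.4 map units.

40.4 map units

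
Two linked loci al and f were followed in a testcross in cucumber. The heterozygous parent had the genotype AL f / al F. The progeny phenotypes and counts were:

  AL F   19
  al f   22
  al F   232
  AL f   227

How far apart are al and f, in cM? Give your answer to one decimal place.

The recombinant classes are AL F and al f: 19 + 22 = 41.
Recombination frequency = 41/500 = 0.0820 ≈ 8.2%, i.e. 8.2 cM.

8.2 cM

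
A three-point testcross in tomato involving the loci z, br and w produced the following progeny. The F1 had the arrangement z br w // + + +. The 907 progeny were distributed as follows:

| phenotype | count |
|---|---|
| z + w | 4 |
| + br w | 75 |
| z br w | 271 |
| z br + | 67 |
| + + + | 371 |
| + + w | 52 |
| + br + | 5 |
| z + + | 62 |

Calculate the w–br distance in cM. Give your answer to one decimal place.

The two rarest classes, z + w and + br +, are the double crossovers. Comparing them with the parentals, only the br allele has switched, so br is the middle locus and the order is w – br – z.
Crossovers in the w–br interval produce the single-crossover classes z br + and + + w (67 + 52 = 119) plus the double crossovers (9).
RF(w–br) = (119 + 9) / 907 = 128/907 = 0.1411 → 14.1 cM.

14.1 cM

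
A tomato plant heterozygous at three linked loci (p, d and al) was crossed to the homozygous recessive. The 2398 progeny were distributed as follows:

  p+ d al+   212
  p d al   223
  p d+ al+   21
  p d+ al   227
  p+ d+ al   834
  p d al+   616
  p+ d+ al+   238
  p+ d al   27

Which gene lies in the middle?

d

The two most frequent reciprocal classes, p+ d+ al and p d al+, are the parental types, so the F1 was p+ d+ al / p d al+.
The two rarest classes, p+ d al and p d+ al+, are the double crossovers. Comparing them with the parentals, only the d allele has switched, so d is the middle locus and the order is al – d – p.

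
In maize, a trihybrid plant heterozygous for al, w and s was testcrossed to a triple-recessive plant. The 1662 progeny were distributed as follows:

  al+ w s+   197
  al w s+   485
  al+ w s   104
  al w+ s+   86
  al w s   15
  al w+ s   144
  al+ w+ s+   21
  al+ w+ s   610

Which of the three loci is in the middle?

s

The two most frequent reciprocal classes, al+ w+ s and al w s+, are the parental types, so the F1 was al+ w+ s / al w s+.
The two rarest classes, al+ w+ s+ and al w s, are the double crossovers. Comparing them with the parentals, only the s allele has switched, so s is the middle locus and the order is w – s – al.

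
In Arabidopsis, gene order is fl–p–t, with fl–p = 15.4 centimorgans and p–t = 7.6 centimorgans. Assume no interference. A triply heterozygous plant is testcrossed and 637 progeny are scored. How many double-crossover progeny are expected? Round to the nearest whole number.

Map distances give recombination frequencies of 0.154 and 0.076 for the two intervals.
With no interference, expected double-crossover frequency = 0.154 × 0.076 = 0.01170.
Expected number = 0.01170 × 637 = 7.46 ≈ 7.

7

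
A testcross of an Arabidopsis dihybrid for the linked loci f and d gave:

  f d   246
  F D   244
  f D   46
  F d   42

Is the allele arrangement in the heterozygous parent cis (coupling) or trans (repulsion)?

The two most frequent classes are F D (244) and f d (246); these are the parental (non-recombinant) types.
So the F1 carried F D on one chromosome and f d on the other — the recessive alleles are on the same chromosome (cis / coupling).

cis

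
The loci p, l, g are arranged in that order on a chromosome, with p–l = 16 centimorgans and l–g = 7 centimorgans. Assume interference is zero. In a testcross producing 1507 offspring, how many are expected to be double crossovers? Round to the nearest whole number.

Map distances give recombination frequencies of 0.160 and 0.070 for the two intervals.
With no interference, expected double-crossover frequency = 0.160 × 0.070 = 0.01120.
Expected number = 0.01120 × 1507 = 16.88 ≈ 17.

17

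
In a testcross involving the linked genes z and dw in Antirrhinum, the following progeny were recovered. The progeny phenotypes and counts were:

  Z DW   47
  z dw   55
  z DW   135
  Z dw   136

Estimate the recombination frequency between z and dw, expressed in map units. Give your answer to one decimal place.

27.3 map units

The two most frequent classes, Z dw (136) and z DW (135), are the parental types, so the F1 was Z dw / z DW.
The recombinant classes are Z DW and z dw: 47 + 55 = 102.
Recombination frequency = 102/373 = 0.2735 ≈ 27.3%, i.e. 27.3 map units.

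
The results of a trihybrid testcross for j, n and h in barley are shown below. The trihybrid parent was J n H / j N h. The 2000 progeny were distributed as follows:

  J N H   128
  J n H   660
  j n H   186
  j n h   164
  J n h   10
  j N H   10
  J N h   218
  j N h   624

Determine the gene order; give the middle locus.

The two rarest classes, J n h and j N H, are the double crossovers. Comparing them with the parentals, only the h allele has switched, so h is the middle locus and the order is j – h – n.

h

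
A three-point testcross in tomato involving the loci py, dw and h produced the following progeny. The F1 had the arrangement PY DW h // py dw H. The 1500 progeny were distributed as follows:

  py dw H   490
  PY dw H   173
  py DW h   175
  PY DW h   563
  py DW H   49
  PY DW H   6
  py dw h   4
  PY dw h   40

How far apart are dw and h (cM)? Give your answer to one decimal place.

The two rarest classes, PY DW H and py dw h, are the double crossovers. Comparing them with the parentals, only the h allele has switched, so h is the middle locus and the order is py – h – dw.
Crossovers in the h–dw interval produce the single-crossover classes PY dw h and py DW H (40 + 49 = 89) plus the double crossovers (10).
RF(h–dw) = (89 + 10) / 1500 = 99/1500 = 0.0660 → 6.6 cM.

6.6 cM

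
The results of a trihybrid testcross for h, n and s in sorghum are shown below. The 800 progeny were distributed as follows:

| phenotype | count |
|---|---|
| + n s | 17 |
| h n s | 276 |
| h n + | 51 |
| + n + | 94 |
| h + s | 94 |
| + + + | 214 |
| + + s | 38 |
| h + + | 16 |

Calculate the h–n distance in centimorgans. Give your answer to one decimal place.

The two most frequent reciprocal classes, h n s and + + +, are the parental types, so the F1 was h n s / + + +.
The two rarest classes, + n s and h + +, are the double crossovers. Comparing them with the parentals, only the h allele has switched, so h is the middle locus and the order is s – h – n.
Crossovers in the h–n interval produce the single-crossover classes h + s and + n + (94 + 94 = 188) plus the double crossovers (33).
RF(h–n) = (188 + 33) / 800 = 221/800 = 0.2762 → 27.6 centimorgans.

27.6 centimorgans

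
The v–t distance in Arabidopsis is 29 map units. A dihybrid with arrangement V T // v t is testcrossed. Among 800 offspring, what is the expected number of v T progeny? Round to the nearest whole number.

A map distance of 29 map units corresponds to a recombination frequency of 0.290.
The F1 is V T / v t, so v T is a recombinant gamete class with expected frequency r/2 = 0.290/2 = 0.1450.
Expected number = 0.1450 × 800 = 116.00 ≈ 116.

116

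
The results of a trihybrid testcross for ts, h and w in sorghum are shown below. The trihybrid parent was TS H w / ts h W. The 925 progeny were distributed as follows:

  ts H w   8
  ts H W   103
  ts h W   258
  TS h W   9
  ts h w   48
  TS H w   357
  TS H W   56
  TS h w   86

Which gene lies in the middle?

ts

The two rarest classes, ts H w and TS h W, are the double crossovers. Comparing them with the parentals, only the ts allele has switched, so ts is the middle locus and the order is w – ts – h.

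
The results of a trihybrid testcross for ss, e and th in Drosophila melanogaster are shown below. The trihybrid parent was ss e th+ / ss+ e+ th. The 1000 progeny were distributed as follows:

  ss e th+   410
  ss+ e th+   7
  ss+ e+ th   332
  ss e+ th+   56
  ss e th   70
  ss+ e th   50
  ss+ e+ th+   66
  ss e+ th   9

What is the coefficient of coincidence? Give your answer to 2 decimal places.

The two rarest classes, ss+ e th+ and ss e+ th, are the double crossovers. Comparing them with the parentals, only the ss allele has switched, so ss is the middle locus and the order is th – ss – e.
th–ss: (136 + 16)/1000 = 0.1520; ss–e: (106 + 16)/1000 = 0.1220.
Expected DCO frequency = 0.1520 × 0.1220 ≈ 0.01854; observed = 16/1000 ≈ 0.01600.
Coefficient of coincidence = 0.01600/0.01854 ≈ 0.86.

0.86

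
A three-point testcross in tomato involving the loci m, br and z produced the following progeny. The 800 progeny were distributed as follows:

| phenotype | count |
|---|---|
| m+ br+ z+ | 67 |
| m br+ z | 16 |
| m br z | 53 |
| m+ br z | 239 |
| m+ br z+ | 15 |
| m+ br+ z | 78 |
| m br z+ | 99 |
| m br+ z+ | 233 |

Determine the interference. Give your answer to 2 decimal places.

The two most frequent reciprocal classes, m+ br z and m br+ z+, are the parental types, so the F1 was m+ br z / m br+ z+.
The two rarest classes, m+ br z+ and m br+ z, are the double crossovers. Comparing them with the parentals, only the z allele has switched, so z is the middle locus and the order is m – z – br.
m–z: (120 + 31)/800 = 0.1888; z–br: (177 + 31)/800 = 0.2600.
Expected DCO frequency = 0.1888 × 0.2600 ≈ 0.04909; observed = 31/800 ≈ 0.03875.
Coefficient of coincidence = 0.03875/0.04909 ≈ 0.79; interference = 1 − 0.79 = 0.21.

0.21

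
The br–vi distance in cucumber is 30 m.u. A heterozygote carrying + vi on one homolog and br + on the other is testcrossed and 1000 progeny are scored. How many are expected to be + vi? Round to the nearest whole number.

A map distance of 30 m.u. corresponds to a recombination frequency of 0.300.
The F1 is + vi / br +, so + vi is a parental gamete class with expected frequency (1 − r)/2 = 0.700/2 = 0.3500.
Expected number = 0.3500 × 1000 = 350.00 ≈ 350.

350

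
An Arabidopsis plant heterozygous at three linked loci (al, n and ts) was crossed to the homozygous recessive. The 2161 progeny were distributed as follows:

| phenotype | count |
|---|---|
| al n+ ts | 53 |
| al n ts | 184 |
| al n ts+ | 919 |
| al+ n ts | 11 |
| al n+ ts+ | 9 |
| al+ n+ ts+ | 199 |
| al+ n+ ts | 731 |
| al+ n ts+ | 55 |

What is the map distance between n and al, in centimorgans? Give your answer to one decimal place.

5.9 centimorgans

The two most frequent reciprocal classes, al n ts+ and al+ n+ ts, are the parental types, so the F1 was al n ts+ / al+ n+ ts.
The two rarest classes, al n+ ts+ and al+ n ts, are the double crossovers. Comparing them with the parentals, only the n allele has switched, so n is the middle locus and the order is al – n – ts.
Crossovers in the al–n interval produce the single-crossover classes al+ n ts+ and al n+ ts (55 + 53 = 108) plus the double crossovers (20).
RF(al–n) = (108 + 20) / 2161 = 128/2161 = 0.0592 → 5.9 centimorgans.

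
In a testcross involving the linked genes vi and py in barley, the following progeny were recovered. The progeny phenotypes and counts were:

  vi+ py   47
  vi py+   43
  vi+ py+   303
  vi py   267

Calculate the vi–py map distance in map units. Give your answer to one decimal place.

The two most frequent classes, vi+ py+ (303) and vi py (267), are the parental types, so the F1 was vi+ py+ / vi py.
The recombinant classes are vi+ py and vi py+: 47 + 43 = 90.
Recombination frequency = 90/660 = 0.1364 ≈ 13.6%, i.e. 13.6 map units.

13.6 map units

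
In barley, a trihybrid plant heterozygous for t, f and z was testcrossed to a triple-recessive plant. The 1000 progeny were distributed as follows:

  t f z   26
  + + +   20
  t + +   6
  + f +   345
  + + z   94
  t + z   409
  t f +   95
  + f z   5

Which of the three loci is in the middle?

The two most frequent reciprocal classes, t + z and + f +, are the parental types, so the F1 was t + z / + f +.
The two rarest classes, t + + and + f z, are the double crossovers. Comparing them with the parentals, only the z allele has switched, so z is the middle locus and the order is f – z – t.

z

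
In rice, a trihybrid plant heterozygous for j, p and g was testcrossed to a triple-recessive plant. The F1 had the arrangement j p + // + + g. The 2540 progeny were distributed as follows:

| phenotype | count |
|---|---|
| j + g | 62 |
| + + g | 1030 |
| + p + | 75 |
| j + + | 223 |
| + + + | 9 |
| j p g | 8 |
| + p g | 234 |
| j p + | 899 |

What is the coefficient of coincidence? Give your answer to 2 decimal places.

0.59

The two rarest classes, j p g and + + +, are the double crossovers. Comparing them with the parentals, only the g allele has switched, so g is the middle locus and the order is j – g – p.
j–g: (137 + 17)/2540 = 0.0606; g–p: (457 + 17)/2540 = 0.1866.
Expected DCO frequency = 0.0606 × 0.1866 ≈ 0.01131; observed = 17/2540 ≈ 0.00669.
Coefficient of coincidence = 0.00669/0.01131 ≈ 0.59.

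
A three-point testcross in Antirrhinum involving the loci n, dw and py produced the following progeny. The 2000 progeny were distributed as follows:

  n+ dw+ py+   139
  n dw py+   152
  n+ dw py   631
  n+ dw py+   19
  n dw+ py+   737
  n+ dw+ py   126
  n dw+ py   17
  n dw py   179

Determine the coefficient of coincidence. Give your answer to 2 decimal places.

0.65

The two most frequent reciprocal classes, n dw+ py+ and n+ dw py, are the parental types, so the F1 was n dw+ py+ / n+ dw py.
The two rarest classes, n dw+ py and n+ dw py+, are the double crossovers. Comparing them with the parentals, only the py allele has switched, so py is the middle locus and the order is dw – py – n.
dw–py: (278 + 36)/2000 = 0.1570; py–n: (318 + 36)/2000 = 0.1770.
Expected DCO frequency = 0.1570 × 0.1770 ≈ 0.02779; observed = 36/2000 ≈ 0.01800.
Coefficient of coincidence = 0.01800/0.02779 ≈ 0.65.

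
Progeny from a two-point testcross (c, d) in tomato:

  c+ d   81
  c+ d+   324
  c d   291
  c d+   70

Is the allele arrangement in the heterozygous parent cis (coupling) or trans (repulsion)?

The two most frequent classes are c+ d+ (324) and c d (291); these are the parental (non-recombinant) types.
So the F1 carried c+ d+ on one chromosome and c d on the other — the recessive alleles are on the same chromosome (cis / coupling).

cis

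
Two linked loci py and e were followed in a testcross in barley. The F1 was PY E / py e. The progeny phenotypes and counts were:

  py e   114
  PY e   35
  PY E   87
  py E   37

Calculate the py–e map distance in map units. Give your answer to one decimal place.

26.4 map units

The recombinant classes are PY e and py E: 35 + 37 = 72.
Recombination frequency = 72/273 = 0.2637 ≈ 26.4%, i.e. 26.4 map units.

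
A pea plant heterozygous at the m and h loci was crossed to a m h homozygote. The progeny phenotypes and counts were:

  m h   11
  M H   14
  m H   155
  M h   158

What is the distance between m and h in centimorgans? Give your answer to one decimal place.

The two most frequent classes, M h (158) and m H (155), are the parental types, so the F1 was M h / m H.
The recombinant classes are M H and m h: 14 + 11 = 25.
Recombination frequency = 25/338 = 0.0740 ≈ 7.4%, i.e. 7.4 centimorgans.

7.4 centimorgans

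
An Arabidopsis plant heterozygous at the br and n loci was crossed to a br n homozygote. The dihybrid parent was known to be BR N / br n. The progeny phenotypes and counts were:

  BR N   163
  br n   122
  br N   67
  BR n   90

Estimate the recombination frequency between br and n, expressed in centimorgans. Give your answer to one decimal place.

The recombinant classes are BR n and br N: 90 + 67 = 157.
Recombination frequency = 157/442 = 0.3552 ≈ 35.5%, i.e. 35.5 centimorgans.

35.5 centimorgans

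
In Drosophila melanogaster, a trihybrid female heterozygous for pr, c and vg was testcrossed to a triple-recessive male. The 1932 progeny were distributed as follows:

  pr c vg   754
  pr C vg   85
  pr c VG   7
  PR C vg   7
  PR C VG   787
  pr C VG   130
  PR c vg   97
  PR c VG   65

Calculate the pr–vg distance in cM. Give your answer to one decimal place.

The two most frequent reciprocal classes, PR C VG and pr c vg, are the parental types, so the F1 was PR C VG / pr c vg.
The two rarest classes, PR C vg and pr c VG, are the double crossovers. Comparing them with the parentals, only the vg allele has switched, so vg is the middle locus and the order is pr – vg – c.
Crossovers in the pr–vg interval produce the single-crossover classes pr C VG and PR c vg (130 + 97 = 227) plus the double crossovers (14).
RF(pr–vg) = (227 + 14) / 1932 = 241/1932 = 0.1247 → 12.5 cM.

12.5 cM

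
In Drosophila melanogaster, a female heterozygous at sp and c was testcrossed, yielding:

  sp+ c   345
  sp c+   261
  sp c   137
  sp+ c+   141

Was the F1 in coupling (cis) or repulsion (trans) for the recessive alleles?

trans

The two most frequent classes are sp+ c (345) and sp c+ (261); these are the parental (non-recombinant) types.
So the F1 carried sp+ c on one chromosome and sp c+ on the other — the recessive alleles are on opposite chromosomes (trans / repulsion).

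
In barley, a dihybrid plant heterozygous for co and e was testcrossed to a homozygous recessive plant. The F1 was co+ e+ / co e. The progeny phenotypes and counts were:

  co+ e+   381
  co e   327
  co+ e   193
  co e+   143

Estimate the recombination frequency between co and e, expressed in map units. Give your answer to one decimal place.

32.2 map units

The recombinant classes are co+ e and co e+: 193 + 143 = 336.
Recombination frequency = 336/1044 = 0.3218 ≈ 32.2%, i.e. 32.2 map units.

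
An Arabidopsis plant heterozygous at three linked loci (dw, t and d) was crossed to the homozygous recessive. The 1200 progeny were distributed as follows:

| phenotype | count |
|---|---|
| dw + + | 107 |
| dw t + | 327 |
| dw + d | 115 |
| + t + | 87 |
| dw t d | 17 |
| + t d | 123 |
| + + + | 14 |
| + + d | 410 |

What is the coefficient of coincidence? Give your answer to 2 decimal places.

0.61

The two most frequent reciprocal classes, dw t + and + + d, are the parental types, so the F1 was dw t + / + + d.
The two rarest classes, dw t d and + + +, are the double crossovers. Comparing them with the parentals, only the d allele has switched, so d is the middle locus and the order is t – d – dw.
t–d: (230 + 31)/1200 = 0.2175; d–dw: (202 + 31)/1200 = 0.1942.
Expected DCO frequency = 0.2175 × 0.1942 ≈ 0.04224; observed = 31/1200 ≈ 0.02583.
Coefficient of coincidence = 0.02583/0.04224 ≈ 0.61.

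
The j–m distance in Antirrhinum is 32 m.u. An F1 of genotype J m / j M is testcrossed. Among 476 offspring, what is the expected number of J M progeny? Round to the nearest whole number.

A map distance of 32 m.u. corresponds to a recombination frequency of 0.320.
The F1 is J m / j M, so J M is a recombinant gamete class with expected frequency r/2 = 0.320/2 = 0.1600.
Expected number = 0.1600 × 476 = 76.16 ≈ 76.

76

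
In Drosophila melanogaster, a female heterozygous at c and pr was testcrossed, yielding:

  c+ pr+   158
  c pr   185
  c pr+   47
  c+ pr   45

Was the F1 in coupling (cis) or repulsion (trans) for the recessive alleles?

The two most frequent classes are c+ pr+ (158) and c pr (185); these are the parental (non-recombinant) types.
So the F1 carried c+ pr+ on one chromosome and c pr on the other — the recessive alleles are on the same chromosome (cis / coupling).

cis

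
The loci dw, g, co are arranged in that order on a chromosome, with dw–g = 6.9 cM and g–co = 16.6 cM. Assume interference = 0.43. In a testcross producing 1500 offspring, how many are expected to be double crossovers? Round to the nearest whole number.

Map distances give recombination frequencies of 0.069 and 0.166 for the two intervals.
With interference 0.43 (so coincidence = 0.57), expected double-crossover frequency = 0.069 × 0.166 × 0.57 = 0.00653.
Expected number = 0.00653 × 1500 = 9.79 ≈ 10.

10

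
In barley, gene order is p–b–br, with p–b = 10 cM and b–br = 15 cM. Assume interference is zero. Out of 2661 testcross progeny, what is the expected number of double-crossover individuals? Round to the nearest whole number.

40

Map distances give recombination frequencies of 0.100 and 0.150 for the two intervals.
With no interference, expected double-crossover frequency = 0.100 × 0.150 = 0.01500.
Expected number = 0.01500 × 2661 = 39.91 ≈ 40.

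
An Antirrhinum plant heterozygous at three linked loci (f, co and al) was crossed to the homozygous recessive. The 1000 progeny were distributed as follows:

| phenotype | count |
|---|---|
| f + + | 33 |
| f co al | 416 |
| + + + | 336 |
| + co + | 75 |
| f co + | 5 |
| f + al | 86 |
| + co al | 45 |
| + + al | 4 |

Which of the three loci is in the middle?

al

The two most frequent reciprocal classes, + + + and f co al, are the parental types, so the F1 was + + + / f co al.
The two rarest classes, + + al and f co +, are the double crossovers. Comparing them with the parentals, only the al allele has switched, so al is the middle locus and the order is f – al – co.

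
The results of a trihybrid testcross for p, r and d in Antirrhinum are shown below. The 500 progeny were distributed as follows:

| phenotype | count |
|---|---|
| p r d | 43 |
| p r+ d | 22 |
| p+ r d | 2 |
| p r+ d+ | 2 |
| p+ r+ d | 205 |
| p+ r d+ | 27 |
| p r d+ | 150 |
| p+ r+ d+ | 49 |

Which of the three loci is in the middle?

The two most frequent reciprocal classes, p+ r+ d and p r d+, are the parental types, so the F1 was p+ r+ d / p r d+.
The two rarest classes, p+ r d and p r+ d+, are the double crossovers. Comparing them with the parentals, only the r allele has switched, so r is the middle locus and the order is d – r – p.

r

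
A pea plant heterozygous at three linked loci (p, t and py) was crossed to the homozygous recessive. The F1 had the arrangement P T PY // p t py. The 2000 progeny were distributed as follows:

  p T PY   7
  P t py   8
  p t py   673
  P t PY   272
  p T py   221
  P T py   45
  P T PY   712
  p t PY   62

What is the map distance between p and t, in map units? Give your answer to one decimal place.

The two rarest classes, p T PY and P t py, are the double crossovers. Comparing them with the parentals, only the p allele has switched, so p is the middle locus and the order is t – p – py.
Crossovers in the t–p interval produce the single-crossover classes P t PY and p T py (272 + 221 = 493) plus the double crossovers (15).
RF(t–p) = (493 + 15) / 2000 = 508/2000 = 0.2540 → 25.4 map units.

25.4 map units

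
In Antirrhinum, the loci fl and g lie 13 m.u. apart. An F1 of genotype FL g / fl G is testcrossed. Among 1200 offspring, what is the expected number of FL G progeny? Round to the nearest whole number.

A map distance of 13 m.u. corresponds to a recombination frequency of 0.130.
The F1 is FL g / fl G, so FL G is a recombinant gamete class with expected frequency r/2 = 0.130/2 = 0.0650.
Expected number = 0.0650 × 1200 = 78.00 ≈ 78.

78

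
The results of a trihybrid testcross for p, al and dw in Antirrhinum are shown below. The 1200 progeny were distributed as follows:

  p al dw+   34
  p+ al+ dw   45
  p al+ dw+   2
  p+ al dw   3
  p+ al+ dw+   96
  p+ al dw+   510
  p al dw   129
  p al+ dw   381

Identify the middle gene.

The two most frequent reciprocal classes, p al+ dw and p+ al dw+, are the parental types, so the F1 was p al+ dw / p+ al dw+.
The two rarest classes, p al+ dw+ and p+ al dw, are the double crossovers. Comparing them with the parentals, only the dw allele has switched, so dw is the middle locus and the order is p – dw – al.

dw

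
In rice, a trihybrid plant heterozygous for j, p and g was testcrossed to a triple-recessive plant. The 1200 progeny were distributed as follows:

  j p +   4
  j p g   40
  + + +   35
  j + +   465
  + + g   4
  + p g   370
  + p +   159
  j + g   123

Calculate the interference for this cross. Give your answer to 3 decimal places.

0.601

The two most frequent reciprocal classes, j + + and + p g, are the parental types, so the F1 was j + + / + p g.
The two rarest classes, j p + and + + g, are the double crossovers. Comparing them with the parentals, only the p allele has switched, so p is the middle locus and the order is g – p – j.
g–p: (282 + 8)/1200 = 0.2417; p–j: (75 + 8)/1200 = 0.0692.
Expected DCO frequency = 0.2417 × 0.0692 ≈ 0.01673; observed = 8/1200 ≈ 0.00667.
Coefficient of coincidence = 0.00667/0.01673 ≈ 0.399; interference = 1 − 0.399 = 0.601.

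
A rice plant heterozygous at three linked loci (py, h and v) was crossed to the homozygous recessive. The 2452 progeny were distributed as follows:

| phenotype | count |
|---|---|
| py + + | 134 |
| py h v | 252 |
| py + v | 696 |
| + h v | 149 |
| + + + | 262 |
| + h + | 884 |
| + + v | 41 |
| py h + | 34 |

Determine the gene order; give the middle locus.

py

The two most frequent reciprocal classes, + h + and py + v, are the parental types, so the F1 was + h + / py + v.
The two rarest classes, py h + and + + v, are the double crossovers. Comparing them with the parentals, only the py allele has switched, so py is the middle locus and the order is v – py – h.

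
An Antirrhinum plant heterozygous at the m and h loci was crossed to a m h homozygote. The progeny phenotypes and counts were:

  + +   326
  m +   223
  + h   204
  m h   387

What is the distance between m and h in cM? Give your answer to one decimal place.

The two most frequent classes, + + (326) and m h (387), are the parental types, so the F1 was + + / m h.
The recombinant classes are + h and m +: 204 + 223 = 427.
Recombination frequency = 427/1140 = 0.3746 ≈ 37.5%, i.e. 37.5 cM.

37.5 cM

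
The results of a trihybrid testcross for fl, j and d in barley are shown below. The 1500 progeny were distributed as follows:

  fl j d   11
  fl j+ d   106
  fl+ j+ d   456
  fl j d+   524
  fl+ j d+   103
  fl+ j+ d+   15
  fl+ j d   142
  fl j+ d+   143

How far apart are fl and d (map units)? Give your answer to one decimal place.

The two most frequent reciprocal classes, fl j d+ and fl+ j+ d, are the parental types, so the F1 was fl j d+ / fl+ j+ d.
The two rarest classes, fl j d and fl+ j+ d+, are the double crossovers. Comparing them with the parentals, only the d allele has switched, so d is the middle locus and the order is j – d – fl.
Crossovers in the d–fl interval produce the single-crossover classes fl+ j d+ and fl j+ d (103 + 106 = 209) plus the double crossovers (26).
RF(d–fl) = (209 + 26) / 1500 = 235/1500 = 0.1567 → 15.7 map units.

15.7 map units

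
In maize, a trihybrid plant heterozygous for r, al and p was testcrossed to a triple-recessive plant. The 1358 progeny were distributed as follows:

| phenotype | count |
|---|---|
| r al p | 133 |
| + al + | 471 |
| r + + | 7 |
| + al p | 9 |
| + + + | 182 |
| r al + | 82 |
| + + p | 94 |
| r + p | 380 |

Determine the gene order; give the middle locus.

p

The two most frequent reciprocal classes, + al + and r + p, are the parental types, so the F1 was + al + / r + p.
The two rarest classes, + al p and r + +, are the double crossovers. Comparing them with the parentals, only the p allele has switched, so p is the middle locus and the order is al – p – r.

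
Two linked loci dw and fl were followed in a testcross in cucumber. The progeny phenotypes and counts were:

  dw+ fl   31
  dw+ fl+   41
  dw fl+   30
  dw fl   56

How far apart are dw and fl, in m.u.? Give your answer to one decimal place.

38.6 m.u.

The two most frequent classes, dw+ fl+ (41) and dw fl (56), are the parental types, so the F1 was dw+ fl+ / dw fl.
The recombinant classes are dw+ fl and dw fl+: 31 + 30 = 61.
Recombination frequency = 61/158 = 0.3861 ≈ 38.6%, i.e. 38.6 m.u.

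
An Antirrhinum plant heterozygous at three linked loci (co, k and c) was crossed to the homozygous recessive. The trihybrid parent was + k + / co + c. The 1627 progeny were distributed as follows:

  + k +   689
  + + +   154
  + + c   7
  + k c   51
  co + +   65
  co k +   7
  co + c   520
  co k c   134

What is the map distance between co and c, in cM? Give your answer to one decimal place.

The two rarest classes, co k + and + + c, are the double crossovers. Comparing them with the parentals, only the co allele has switched, so co is the middle locus and the order is c – co – k.
Crossovers in the c–co interval produce the single-crossover classes + k c and co + + (51 + 65 = 116) plus the double crossovers (14).
RF(c–co) = (116 + 14) / 1627 = 130/1627 = 0.0799 → 8.0 cM.

8.0 cM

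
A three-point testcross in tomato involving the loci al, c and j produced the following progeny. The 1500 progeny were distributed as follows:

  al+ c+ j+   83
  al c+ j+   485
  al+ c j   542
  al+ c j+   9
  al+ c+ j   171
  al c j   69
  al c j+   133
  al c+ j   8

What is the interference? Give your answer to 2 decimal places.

0.53

The two most frequent reciprocal classes, al+ c j and al c+ j+, are the parental types, so the F1 was al+ c j / al c+ j+.
The two rarest classes, al+ c j+ and al c+ j, are the double crossovers. Comparing them with the parentals, only the j allele has switched, so j is the middle locus and the order is al – j – c.
al–j: (152 + 17)/1500 = 0.1127; j–c: (304 + 17)/1500 = 0.2140.
Expected DCO frequency = 0.1127 × 0.2140 ≈ 0.02412; observed = 17/1500 ≈ 0.01133.
Coefficient of coincidence = 0.01133/0.02412 ≈ 0.47; interference = 1 − 0.47 = 0.53.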